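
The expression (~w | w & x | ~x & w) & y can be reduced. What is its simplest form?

(~w | w & x | ~x & w) & y
= (~w | w) & y
= y

y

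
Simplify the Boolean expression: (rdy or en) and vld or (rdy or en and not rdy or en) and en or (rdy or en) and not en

rdy or en

(rdy or en) and vld or (rdy or en and not rdy or en) and en or (rdy or en) and not en
= (rdy or en) and vld or (rdy or en) and en or (rdy or en) and not en   [absorption]
= (rdy or en) and vld or rdy or en   [distribution]
= rdy or en   [absorption]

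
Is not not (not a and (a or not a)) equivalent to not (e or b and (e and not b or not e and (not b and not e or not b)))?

E1: not not (not a and (a or not a))
    = not not not a   [complement / identity]
    = not a   [double negation]
E2: not (e or b and (e and not b or not e and (not b and not e or not b)))
    = not (e or b and (e and not b or not e and not b))   [absorption]
    = not (e or b and not b)   [distribution]
    = not e   [complement / identity]
These differ: at a=1, b=0, e=0, E1 = 0 but E2 = 1.

No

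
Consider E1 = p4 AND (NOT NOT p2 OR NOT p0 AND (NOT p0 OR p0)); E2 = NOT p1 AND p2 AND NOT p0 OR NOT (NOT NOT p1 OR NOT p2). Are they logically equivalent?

E1: p4 AND (NOT NOT p2 OR NOT p0 AND (NOT p0 OR p0))
    = p4 AND (NOT NOT p2 OR NOT p0)
    = p4 AND (p2 OR NOT p0)
E2: NOT p1 AND p2 AND NOT p0 OR NOT (NOT NOT p1 OR NOT p2)
    = NOT p1 AND p2 AND NOT p0 OR NOT p1 AND p2
    = NOT p1 AND p2
These differ: at p0=0, p1=0, p2=1, p4=0, E1 = 0 but E2 = 1.

No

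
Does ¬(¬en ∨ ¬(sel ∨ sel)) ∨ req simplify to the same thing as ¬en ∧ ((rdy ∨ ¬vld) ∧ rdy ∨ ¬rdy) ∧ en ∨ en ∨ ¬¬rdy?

E1: ¬(¬en ∨ ¬(sel ∨ sel)) ∨ req
    = en ∧ (sel ∨ sel) ∨ req   [De Morgan]
    = en ∧ sel ∨ req   [idempotence]
E2: ¬en ∧ ((rdy ∨ ¬vld) ∧ rdy ∨ ¬rdy) ∧ en ∨ en ∨ ¬¬rdy
    = ¬en ∧ (rdy ∨ ¬rdy) ∧ en ∨ en ∨ ¬¬rdy   [absorption]
    = ¬en ∧ en ∨ en ∨ ¬¬rdy   [complement / identity]
    = ¬en ∧ en ∨ en ∨ rdy   [double negation]
    = en ∨ rdy   [complement / identity]
These differ: at en=1, rdy=0, req=0, sel=0, vld=0, E1 = 0 but E2 = 1.

No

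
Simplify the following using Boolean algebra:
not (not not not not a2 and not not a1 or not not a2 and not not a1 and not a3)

not (not not not not a2 and not not a1 or not not a2 and not not a1 and not a3)
= not (not not a2 and not not a1 or not not a2 and not not a1 and not a3)   (double negation)
= not (not not a2 and not not a1)   (absorption)
= not a2 or not a1   (De Morgan)

not a2 or not a1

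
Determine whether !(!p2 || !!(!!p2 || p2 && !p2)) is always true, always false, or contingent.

!(!p2 || !!(!!p2 || p2 && !p2))
= !(!p2 || !!!!p2)   — complement / identity
= !(!p2 || !!p2)   — double negation
= p2 && !p2   — De Morgan
= false   — complement

always false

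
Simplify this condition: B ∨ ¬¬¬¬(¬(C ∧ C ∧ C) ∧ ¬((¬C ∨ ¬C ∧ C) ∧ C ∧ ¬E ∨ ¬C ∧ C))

B ∨ ¬¬¬¬(¬(C ∧ C ∧ C) ∧ ¬((¬C ∨ ¬C ∧ C) ∧ C ∧ ¬E ∨ ¬C ∧ C))
= B ∨ ¬¬¬¬(¬(C ∧ C) ∧ ¬((¬C ∨ ¬C ∧ C) ∧ C ∧ ¬E ∨ ¬C ∧ C))   [idempotence]
= B ∨ ¬¬¬¬(¬(C ∧ C) ∧ ¬(¬C ∧ C ∧ ¬E ∨ ¬C ∧ C))   [complement / identity]
= B ∨ ¬¬¬¬(¬(C ∧ C) ∧ ¬(¬C ∧ C))   [absorption]
= B ∨ ¬¬¬(C ∧ C ∨ ¬C ∧ C)   [De Morgan]
= B ∨ ¬¬¬C   [distribution]
= B ∨ ¬C   [double negation]

B ∨ ¬C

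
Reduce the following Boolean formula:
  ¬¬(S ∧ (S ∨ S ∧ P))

S

¬¬(S ∧ (S ∨ S ∧ P))
= ¬¬(S ∧ S)
= S ∧ S
= S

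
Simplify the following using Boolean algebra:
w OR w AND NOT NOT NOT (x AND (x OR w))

w OR w AND NOT NOT NOT (x AND (x OR w))
= w OR w AND NOT (x AND (x OR w))   — double negation
= w OR w AND NOT x   — absorption
= w   — absorption

w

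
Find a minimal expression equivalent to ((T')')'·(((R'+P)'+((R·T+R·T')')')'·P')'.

((T')')'·(((R'+P)'+((R·T+R·T')')')'·P')'
= ((T')')'·((R'+P)·(R·T+R·T')'·P')'
= ((T')')'·((R'+P)·R'·P')'
= ((T')')'·(R'·P')'
= ((T')')'·(R+P)
= T'·(R+P)

T'·(R+P)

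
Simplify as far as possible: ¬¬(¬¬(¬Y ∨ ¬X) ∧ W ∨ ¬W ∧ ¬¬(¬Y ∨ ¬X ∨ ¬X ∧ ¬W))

¬¬(¬¬(¬Y ∨ ¬X) ∧ W ∨ ¬W ∧ ¬¬(¬Y ∨ ¬X ∨ ¬X ∧ ¬W))
= ¬¬(¬Y ∨ ¬X) ∧ W ∨ ¬W ∧ ¬¬(¬Y ∨ ¬X ∨ ¬X ∧ ¬W)   — double negation
= ¬¬(¬Y ∨ ¬X) ∧ W ∨ ¬W ∧ ¬¬(¬Y ∨ ¬X)   — absorption
= ¬¬(¬Y ∨ ¬X)   — distribution
= ¬Y ∨ ¬X   — double negation

¬Y ∨ ¬X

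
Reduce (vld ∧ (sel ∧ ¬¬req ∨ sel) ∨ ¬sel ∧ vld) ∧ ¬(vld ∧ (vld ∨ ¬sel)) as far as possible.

(vld ∧ (sel ∧ ¬¬req ∨ sel) ∨ ¬sel ∧ vld) ∧ ¬(vld ∧ (vld ∨ ¬sel))
= (vld ∧ (sel ∧ req ∨ sel) ∨ ¬sel ∧ vld) ∧ ¬(vld ∧ (vld ∨ ¬sel))   (double negation)
= (vld ∧ sel ∨ ¬sel ∧ vld) ∧ ¬(vld ∧ (vld ∨ ¬sel))   (absorption)
= (vld ∧ sel ∨ ¬sel ∧ vld) ∧ ¬vld   (absorption)
= vld ∧ ¬vld   (distribution)
= False   (complement)

False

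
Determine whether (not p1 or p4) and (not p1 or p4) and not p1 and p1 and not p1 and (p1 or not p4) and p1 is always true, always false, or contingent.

always false

(not p1 or p4) and (not p1 or p4) and not p1 and p1 and not p1 and (p1 or not p4) and p1
= (not p1 or p4) and not p1 and p1 and not p1 and (p1 or not p4) and p1
= (not p1 or p4) and not p1 and p1 and not p1 and p1
= not p1 and p1 and not p1 and p1
= not p1 and p1
= False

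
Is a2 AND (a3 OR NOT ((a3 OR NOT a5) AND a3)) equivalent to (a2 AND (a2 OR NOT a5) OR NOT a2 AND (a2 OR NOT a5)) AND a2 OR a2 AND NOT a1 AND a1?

E1: a2 AND (a3 OR NOT ((a3 OR NOT a5) AND a3))
    = a2 AND (a3 OR NOT a3)   [absorption]
    = a2   [complement / identity]
E2: (a2 AND (a2 OR NOT a5) OR NOT a2 AND (a2 OR NOT a5)) AND a2 OR a2 AND NOT a1 AND a1
    = a2 AND (a2 AND (a2 OR NOT a5) OR NOT a2 AND (a2 OR NOT a5) OR NOT a1 AND a1)   [distribution]
    = a2 AND (a2 AND (a2 OR NOT a5) OR NOT a2 AND (a2 OR NOT a5))   [complement / identity]
    = a2 AND (a2 OR NOT a5)   [distribution]
    = a2   [absorption]
Both reduce to a2, so they are equivalent.

Yes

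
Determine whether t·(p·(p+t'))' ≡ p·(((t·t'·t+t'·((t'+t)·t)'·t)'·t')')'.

No

E1: t·(p·(p+t'))'
    = t·p'   (absorption)
E2: p·(((t·t'·t+t'·((t'+t)·t)'·t)'·t')')'
    = p·(((t·t'·t+t'·t'·t)'·t')')'   (complement / identity)
    = p·(((t'·t)'·t')')'   (distribution)
    = p·(t'·t+t)'   (De Morgan)
    = p·t'   (complement / identity)
These differ: at p=0, t=1, E1 = 1 but E2 = 0.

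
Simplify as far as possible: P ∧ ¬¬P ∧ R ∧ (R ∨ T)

P ∧ ¬¬P ∧ R ∧ (R ∨ T)
= P ∧ P ∧ R ∧ (R ∨ T)   [double negation]
= P ∧ P ∧ R   [absorption]
= P ∧ R   [idempotence]

P ∧ R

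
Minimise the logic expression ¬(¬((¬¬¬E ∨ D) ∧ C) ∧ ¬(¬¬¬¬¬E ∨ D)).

¬E ∨ D

¬(¬((¬¬¬E ∨ D) ∧ C) ∧ ¬(¬¬¬¬¬E ∨ D))
= (¬¬¬E ∨ D) ∧ C ∨ ¬¬¬¬¬E ∨ D   [De Morgan]
= (¬¬¬E ∨ D) ∧ C ∨ ¬¬¬E ∨ D   [double negation]
= ¬¬¬E ∨ D   [absorption]
= ¬E ∨ D   [double negation]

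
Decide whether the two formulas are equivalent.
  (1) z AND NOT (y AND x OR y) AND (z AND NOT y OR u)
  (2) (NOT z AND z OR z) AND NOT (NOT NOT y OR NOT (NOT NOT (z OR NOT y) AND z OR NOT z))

Yes

E1: z AND NOT (y AND x OR y) AND (z AND NOT y OR u)
    = z AND NOT y AND (z AND NOT y OR u)   (absorption)
    = z AND NOT y   (absorption)
E2: (NOT z AND z OR z) AND NOT (NOT NOT y OR NOT (NOT NOT (z OR NOT y) AND z OR NOT z))
    = (NOT z AND z OR z) AND NOT y AND (NOT NOT (z OR NOT y) AND z OR NOT z)   (De Morgan)
    = (NOT z AND z OR z) AND NOT y AND ((z OR NOT y) AND z OR NOT z)   (double negation)
    = (NOT z AND z OR z) AND NOT y AND (z OR NOT z)   (absorption)
    = (NOT z AND z OR z) AND NOT y   (complement / identity)
    = z AND NOT y   (complement / identity)
Both reduce to z AND NOT y, so they are equivalent.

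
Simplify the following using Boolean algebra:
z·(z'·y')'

z

z·(z'·y')'
= z·(z+y)   [De Morgan]
= z   [absorption]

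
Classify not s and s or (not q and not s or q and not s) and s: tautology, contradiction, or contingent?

contradiction

not s and s or (not q and not s or q and not s) and s
= not s and s or not s and s   — distribution
= not s and s   — idempotence
= False   — complement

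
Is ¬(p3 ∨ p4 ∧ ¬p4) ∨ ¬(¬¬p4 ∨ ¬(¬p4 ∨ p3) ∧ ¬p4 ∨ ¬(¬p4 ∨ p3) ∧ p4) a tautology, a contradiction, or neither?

neither

¬(p3 ∨ p4 ∧ ¬p4) ∨ ¬(¬¬p4 ∨ ¬(¬p4 ∨ p3) ∧ ¬p4 ∨ ¬(¬p4 ∨ p3) ∧ p4)
= ¬(p3 ∨ p4 ∧ ¬p4) ∨ ¬(¬¬p4 ∨ ¬(¬p4 ∨ p3))
= ¬p3 ∨ ¬(¬¬p4 ∨ ¬(¬p4 ∨ p3))
= ¬p3 ∨ ¬p4 ∧ (¬p4 ∨ p3)
= ¬p3 ∨ ¬p4
This depends on p3, p4, so it is not a constant.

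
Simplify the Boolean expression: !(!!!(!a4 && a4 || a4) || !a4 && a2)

!(!!!(!a4 && a4 || a4) || !a4 && a2)
= !(!(!a4 && a4 || a4) || !a4 && a2)   [double negation]
= !(!a4 || !a4 && a2)   [complement / identity]
= !!a4   [absorption]
= a4   [double negation]

a4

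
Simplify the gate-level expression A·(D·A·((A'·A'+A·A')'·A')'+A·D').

A·(D·A·((A'·A'+A·A')'·A')'+A·D')
= A·(D·A·((A')'·A')'+A·D')   — distribution
= A·(D·A·(A'+A)+A·D')   — De Morgan
= A·(D·A+A·D')   — complement / identity
= A·A   — distribution
= A   — idempotence

A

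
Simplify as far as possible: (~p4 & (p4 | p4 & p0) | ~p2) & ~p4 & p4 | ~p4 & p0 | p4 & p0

p0

(~p4 & (p4 | p4 & p0) | ~p2) & ~p4 & p4 | ~p4 & p0 | p4 & p0
= (~p4 & p4 | ~p2) & ~p4 & p4 | ~p4 & p0 | p4 & p0   — absorption
= ~p4 & p4 | ~p4 & p0 | p4 & p0   — absorption
= ~p4 & p0 | p4 & p0   — complement / identity
= p0   — distribution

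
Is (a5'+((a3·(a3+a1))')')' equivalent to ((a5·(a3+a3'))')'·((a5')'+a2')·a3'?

E1: (a5'+((a3·(a3+a1))')')'
    = a5·(a3·(a3+a1))'   (De Morgan)
    = a5·a3'   (absorption)
E2: ((a5·(a3+a3'))')'·((a5')'+a2')·a3'
    = (a5')'·((a5')'+a2')·a3'   (complement / identity)
    = (a5')'·a3'   (absorption)
    = a5·a3'   (double negation)
Both reduce to a5·a3', so they are equivalent.

Yes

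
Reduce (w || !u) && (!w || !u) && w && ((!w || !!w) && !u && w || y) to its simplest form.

!u && w

(w || !u) && (!w || !u) && w && ((!w || !!w) && !u && w || y)
= (w || !u) && (!w || !u) && w && ((!w || w) && !u && w || y)
= (w || !u) && (!w || !u) && w && (!u && w || y)
= (!u || w && !w) && w && (!u && w || y)
= !u && w && (!u && w || y)
= !u && w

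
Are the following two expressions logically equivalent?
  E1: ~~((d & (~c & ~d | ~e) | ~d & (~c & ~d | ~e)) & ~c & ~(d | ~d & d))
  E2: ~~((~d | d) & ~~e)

No

E1: ~~((d & (~c & ~d | ~e) | ~d & (~c & ~d | ~e)) & ~c & ~(d | ~d & d))
    = ~~((~c & ~d | ~e) & ~c & ~(d | ~d & d))   — distribution
    = ~~((~c & ~d | ~e) & ~c & ~d)   — complement / identity
    = (~c & ~d | ~e) & ~c & ~d   — double negation
    = ~c & ~d   — absorption
E2: ~~((~d | d) & ~~e)
    = ~~~~e   — complement / identity
    = ~~e   — double negation
    = e   — double negation
These differ: at c=0, d=0, e=0, E1 = 1 but E2 = 0.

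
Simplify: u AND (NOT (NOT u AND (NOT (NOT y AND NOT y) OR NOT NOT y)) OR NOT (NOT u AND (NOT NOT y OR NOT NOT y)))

u

u AND (NOT (NOT u AND (NOT (NOT y AND NOT y) OR NOT NOT y)) OR NOT (NOT u AND (NOT NOT y OR NOT NOT y)))
= u AND (NOT (NOT u AND (NOT NOT y OR NOT NOT y)) OR NOT (NOT u AND (NOT NOT y OR NOT NOT y)))   — idempotence
= u AND NOT (NOT u AND (NOT NOT y OR NOT NOT y))   — idempotence
= u AND NOT (NOT u AND NOT NOT y)   — idempotence
= u AND (u OR NOT y)   — De Morgan
= u   — absorption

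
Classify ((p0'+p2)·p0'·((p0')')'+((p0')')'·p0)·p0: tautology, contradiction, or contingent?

((p0'+p2)·p0'·((p0')')'+((p0')')'·p0)·p0
= (p0'·((p0')')'+((p0')')'·p0)·p0   (absorption)
= ((p0')')'·p0   (distribution)
= p0'·p0   (double negation)
= 0   (complement)

contradiction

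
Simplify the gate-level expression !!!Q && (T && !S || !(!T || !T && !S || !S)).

!!!Q && (T && !S || !(!T || !T && !S || !S))
= !!!Q && (T && !S || !(!T || !S))   — absorption
= !!!Q && (T && !S || T && S)   — De Morgan
= !!!Q && T   — distribution
= !Q && T   — double negation

!Q && T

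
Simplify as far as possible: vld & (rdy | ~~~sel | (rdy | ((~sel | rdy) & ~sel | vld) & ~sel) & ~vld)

vld & (rdy | ~~~sel | (rdy | ((~sel | rdy) & ~sel | vld) & ~sel) & ~vld)
= vld & (rdy | ~sel | (rdy | ((~sel | rdy) & ~sel | vld) & ~sel) & ~vld)   (double negation)
= vld & (rdy | ~sel | (rdy | (~sel | vld) & ~sel) & ~vld)   (absorption)
= vld & (rdy | ~sel | (rdy | ~sel) & ~vld)   (absorption)
= vld & (rdy | ~sel)   (absorption)

vld & (rdy | ~sel)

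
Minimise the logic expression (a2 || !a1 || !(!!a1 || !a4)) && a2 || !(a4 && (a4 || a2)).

a2 || !a4

(a2 || !a1 || !(!!a1 || !a4)) && a2 || !(a4 && (a4 || a2))
= (a2 || !a1 || !(!!a1 || !a4)) && a2 || !a4   (absorption)
= (a2 || !a1 || !a1 && a4) && a2 || !a4   (De Morgan)
= (a2 || !a1) && a2 || !a4   (absorption)
= a2 || !a4   (absorption)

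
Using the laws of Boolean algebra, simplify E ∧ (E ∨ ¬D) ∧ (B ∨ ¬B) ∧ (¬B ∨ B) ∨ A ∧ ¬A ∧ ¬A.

E ∧ (E ∨ ¬D) ∧ (B ∨ ¬B) ∧ (¬B ∨ B) ∨ A ∧ ¬A ∧ ¬A
= E ∧ (E ∨ ¬D) ∧ (B ∨ ¬B) ∨ A ∧ ¬A ∧ ¬A   (complement / identity)
= E ∧ (E ∨ ¬D) ∨ A ∧ ¬A ∧ ¬A   (complement / identity)
= E ∧ (E ∨ ¬D) ∨ A ∧ ¬A   (idempotence)
= E ∨ A ∧ ¬A   (absorption)
= E   (complement / identity)

E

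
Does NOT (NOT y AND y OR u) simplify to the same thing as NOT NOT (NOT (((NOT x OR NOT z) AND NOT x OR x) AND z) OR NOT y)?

No

E1: NOT (NOT y AND y OR u)
    = NOT u
E2: NOT NOT (NOT (((NOT x OR NOT z) AND NOT x OR x) AND z) OR NOT y)
    = NOT NOT (NOT ((NOT x OR x) AND z) OR NOT y)
    = NOT NOT (NOT z OR NOT y)
    = NOT z OR NOT y
These differ: at u=1, x=1, y=0, z=0, E1 = 0 but E2 = 1.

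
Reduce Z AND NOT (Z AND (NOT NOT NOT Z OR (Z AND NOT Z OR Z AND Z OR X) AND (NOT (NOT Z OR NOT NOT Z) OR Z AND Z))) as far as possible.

Z AND NOT (Z AND (NOT NOT NOT Z OR (Z AND NOT Z OR Z AND Z OR X) AND (NOT (NOT Z OR NOT NOT Z) OR Z AND Z)))
= Z AND NOT (Z AND (NOT NOT NOT Z OR (Z AND NOT Z OR Z AND Z OR X) AND (Z AND NOT Z OR Z AND Z)))   [De Morgan]
= Z AND NOT (Z AND (NOT NOT NOT Z OR Z AND NOT Z OR Z AND Z))   [absorption]
= Z AND NOT (Z AND (NOT Z OR Z AND NOT Z OR Z AND Z))   [double negation]
= Z AND NOT (Z AND (NOT Z OR Z))   [distribution]
= Z AND NOT Z   [complement / identity]
= FALSE   [complement]

FALSE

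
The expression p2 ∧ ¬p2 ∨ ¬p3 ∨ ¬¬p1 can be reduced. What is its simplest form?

¬p3 ∨ p1

p2 ∧ ¬p2 ∨ ¬p3 ∨ ¬¬p1
= p2 ∧ ¬p2 ∨ ¬p3 ∨ p1
= ¬p3 ∨ p1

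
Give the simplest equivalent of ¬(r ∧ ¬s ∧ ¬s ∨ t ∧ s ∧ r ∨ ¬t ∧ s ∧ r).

¬(r ∧ ¬s ∧ ¬s ∨ t ∧ s ∧ r ∨ ¬t ∧ s ∧ r)
= ¬(r ∧ ¬s ∧ ¬s ∨ s ∧ r)   (distribution)
= ¬(r ∧ ¬s ∨ s ∧ r)   (idempotence)
= ¬r   (distribution)

¬r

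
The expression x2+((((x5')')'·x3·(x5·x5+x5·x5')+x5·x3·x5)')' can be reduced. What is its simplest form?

x2+((((x5')')'·x3·(x5·x5+x5·x5')+x5·x3·x5)')'
= x2+((x5'·x3·(x5·x5+x5·x5')+x5·x3·x5)')'   (double negation)
= x2+((x5'·x3·x5+x5·x3·x5)')'   (distribution)
= x2+x5'·x3·x5+x5·x3·x5   (double negation)
= x2+x3·x5   (distribution)

x2+x3·x5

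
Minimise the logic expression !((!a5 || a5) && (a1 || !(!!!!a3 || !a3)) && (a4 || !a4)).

!((!a5 || a5) && (a1 || !(!!!!a3 || !a3)) && (a4 || !a4))
= !((a1 || !(!!!!a3 || !a3)) && (a4 || !a4))   — complement / identity
= !(a1 || !(!!!!a3 || !a3))   — complement / identity
= !(a1 || !(!!a3 || !a3))   — double negation
= !(a1 || !a3 && a3)   — De Morgan
= !a1   — complement / identity

!a1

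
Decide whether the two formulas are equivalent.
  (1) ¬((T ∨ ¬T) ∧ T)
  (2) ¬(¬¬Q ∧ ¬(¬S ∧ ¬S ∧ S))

No

E1: ¬((T ∨ ¬T) ∧ T)
    = ¬T
E2: ¬(¬¬Q ∧ ¬(¬S ∧ ¬S ∧ S))
    = ¬Q ∨ ¬S ∧ ¬S ∧ S
    = ¬Q ∨ ¬S ∧ S
    = ¬Q
These differ: at Q=1, S=0, T=0, E1 = 1 but E2 = 0.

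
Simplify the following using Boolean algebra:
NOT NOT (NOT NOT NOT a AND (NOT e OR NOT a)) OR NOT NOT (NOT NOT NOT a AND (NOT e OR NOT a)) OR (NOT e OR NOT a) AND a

NOT NOT (NOT NOT NOT a AND (NOT e OR NOT a)) OR NOT NOT (NOT NOT NOT a AND (NOT e OR NOT a)) OR (NOT e OR NOT a) AND a
= NOT NOT (NOT NOT NOT a AND (NOT e OR NOT a)) OR (NOT e OR NOT a) AND a   (idempotence)
= NOT NOT (NOT a AND (NOT e OR NOT a)) OR (NOT e OR NOT a) AND a   (double negation)
= NOT a AND (NOT e OR NOT a) OR (NOT e OR NOT a) AND a   (double negation)
= NOT e OR NOT a   (distribution)

NOT e OR NOT a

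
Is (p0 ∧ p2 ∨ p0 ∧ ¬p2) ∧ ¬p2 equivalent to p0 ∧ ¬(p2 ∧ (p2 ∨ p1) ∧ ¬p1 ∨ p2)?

E1: (p0 ∧ p2 ∨ p0 ∧ ¬p2) ∧ ¬p2
    = p0 ∧ ¬p2   [distribution]
E2: p0 ∧ ¬(p2 ∧ (p2 ∨ p1) ∧ ¬p1 ∨ p2)
    = p0 ∧ ¬(p2 ∧ ¬p1 ∨ p2)   [absorption]
    = p0 ∧ ¬p2   [absorption]
Both reduce to p0 ∧ ¬p2, so they are equivalent.

Yes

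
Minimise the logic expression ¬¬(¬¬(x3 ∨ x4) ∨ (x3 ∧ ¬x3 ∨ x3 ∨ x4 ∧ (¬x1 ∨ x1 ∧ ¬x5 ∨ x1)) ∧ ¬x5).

¬¬(¬¬(x3 ∨ x4) ∨ (x3 ∧ ¬x3 ∨ x3 ∨ x4 ∧ (¬x1 ∨ x1 ∧ ¬x5 ∨ x1)) ∧ ¬x5)
= ¬¬(¬¬(x3 ∨ x4) ∨ (x3 ∨ x4 ∧ (¬x1 ∨ x1 ∧ ¬x5 ∨ x1)) ∧ ¬x5)
= ¬¬(¬¬(x3 ∨ x4) ∨ (x3 ∨ x4 ∧ (¬x1 ∨ x1)) ∧ ¬x5)
= ¬¬(x3 ∨ x4) ∨ (x3 ∨ x4 ∧ (¬x1 ∨ x1)) ∧ ¬x5
= ¬¬(x3 ∨ x4) ∨ (x3 ∨ x4) ∧ ¬x5
= x3 ∨ x4 ∨ (x3 ∨ x4) ∧ ¬x5
= x3 ∨ x4

x3 ∨ x4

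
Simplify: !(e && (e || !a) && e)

!(e && (e || !a) && e)
= !(e && e)   — absorption
= !e   — idempotence

!e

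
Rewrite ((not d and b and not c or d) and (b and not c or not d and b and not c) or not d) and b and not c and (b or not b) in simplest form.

((not d and b and not c or d) and (b and not c or not d and b and not c) or not d) and b and not c and (b or not b)
= (d and b and not c or not d and b and not c or not d) and b and not c and (b or not b)
= (b and not c or not d) and b and not c and (b or not b)
= b and not c and (b or not b)
= b and not c

b and not c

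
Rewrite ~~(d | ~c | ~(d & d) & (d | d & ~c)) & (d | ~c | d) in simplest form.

~~(d | ~c | ~(d & d) & (d | d & ~c)) & (d | ~c | d)
= ~~(d | ~c | ~d & (d | d & ~c)) & (d | ~c | d)
= ~~(d | ~c | ~d & d) & (d | ~c | d)
= ~~(d | ~c) & (d | ~c | d)
= (d | ~c) & (d | ~c | d)
= d | ~c

d | ~c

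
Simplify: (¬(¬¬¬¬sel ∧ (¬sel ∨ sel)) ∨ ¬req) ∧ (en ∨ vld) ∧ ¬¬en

(¬sel ∨ ¬req) ∧ en

(¬(¬¬¬¬sel ∧ (¬sel ∨ sel)) ∨ ¬req) ∧ (en ∨ vld) ∧ ¬¬en
= (¬¬¬¬¬sel ∨ ¬req) ∧ (en ∨ vld) ∧ ¬¬en   (complement / identity)
= (¬¬¬¬¬sel ∨ ¬req) ∧ (en ∨ vld) ∧ en   (double negation)
= (¬¬¬¬¬sel ∨ ¬req) ∧ en   (absorption)
= (¬¬¬sel ∨ ¬req) ∧ en   (double negation)
= (¬sel ∨ ¬req) ∧ en   (double negation)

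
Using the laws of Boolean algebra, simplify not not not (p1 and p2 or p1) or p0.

not p1 or p0

not not not (p1 and p2 or p1) or p0
= not not not p1 or p0   [absorption]
= not p1 or p0   [double negation]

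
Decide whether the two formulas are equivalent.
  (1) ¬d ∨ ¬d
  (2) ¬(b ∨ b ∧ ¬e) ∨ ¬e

E1: ¬d ∨ ¬d
    = ¬d   [idempotence]
E2: ¬(b ∨ b ∧ ¬e) ∨ ¬e
    = ¬b ∨ ¬e   [absorption]
These differ: at b=0, d=1, e=0, E1 = 0 but E2 = 1.

No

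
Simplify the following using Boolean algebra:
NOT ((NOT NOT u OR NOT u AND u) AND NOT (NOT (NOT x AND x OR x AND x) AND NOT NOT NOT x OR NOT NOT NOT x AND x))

NOT ((NOT NOT u OR NOT u AND u) AND NOT (NOT (NOT x AND x OR x AND x) AND NOT NOT NOT x OR NOT NOT NOT x AND x))
= NOT ((NOT NOT u OR NOT u AND u) AND NOT (NOT x AND NOT NOT NOT x OR NOT NOT NOT x AND x))   [distribution]
= NOT ((NOT NOT u OR NOT u AND u) AND NOT NOT NOT NOT x)   [distribution]
= NOT (NOT NOT u AND NOT NOT NOT NOT x)   [complement / identity]
= NOT (NOT NOT u AND NOT NOT x)   [double negation]
= NOT u OR NOT x   [De Morgan]

NOT u OR NOT x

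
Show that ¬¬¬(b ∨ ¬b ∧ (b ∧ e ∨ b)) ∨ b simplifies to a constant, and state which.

True

¬¬¬(b ∨ ¬b ∧ (b ∧ e ∨ b)) ∨ b
= ¬¬¬(b ∨ ¬b ∧ b) ∨ b   (absorption)
= ¬¬¬b ∨ b   (complement / identity)
= ¬b ∨ b   (double negation)
= True   (complement)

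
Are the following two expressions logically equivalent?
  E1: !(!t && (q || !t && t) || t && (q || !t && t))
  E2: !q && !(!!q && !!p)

E1: !(!t && (q || !t && t) || t && (q || !t && t))
    = !(q || !t && t)   [distribution]
    = !q   [complement / identity]
E2: !q && !(!!q && !!p)
    = !q && (!q || !p)   [De Morgan]
    = !q   [absorption]
Both reduce to !q, so they are equivalent.

Yes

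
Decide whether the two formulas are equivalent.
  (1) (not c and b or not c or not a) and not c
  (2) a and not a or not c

Yes

E1: (not c and b or not c or not a) and not c
    = (not c or not a) and not c
    = not c
E2: a and not a or not c
    = not c
Both reduce to not c, so they are equivalent.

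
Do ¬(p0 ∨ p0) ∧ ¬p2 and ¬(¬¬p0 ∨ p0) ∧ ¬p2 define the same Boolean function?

E1: ¬(p0 ∨ p0) ∧ ¬p2
    = ¬p0 ∧ ¬p2   (idempotence)
E2: ¬(¬¬p0 ∨ p0) ∧ ¬p2
    = ¬(p0 ∨ p0) ∧ ¬p2   (double negation)
    = ¬p0 ∧ ¬p2   (idempotence)
Both reduce to ¬p0 ∧ ¬p2, so they are equivalent.

Yes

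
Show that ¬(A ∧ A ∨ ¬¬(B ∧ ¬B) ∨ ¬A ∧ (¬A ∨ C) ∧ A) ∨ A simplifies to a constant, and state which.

¬(A ∧ A ∨ ¬¬(B ∧ ¬B) ∨ ¬A ∧ (¬A ∨ C) ∧ A) ∨ A
= ¬(A ∧ A ∨ ¬¬(B ∧ ¬B) ∨ ¬A ∧ A) ∨ A   (absorption)
= ¬(A ∧ A ∨ B ∧ ¬B ∨ ¬A ∧ A) ∨ A   (double negation)
= ¬(A ∧ A ∨ ¬A ∧ A) ∨ A   (complement / identity)
= ¬A ∨ A   (distribution)
= True   (complement)

True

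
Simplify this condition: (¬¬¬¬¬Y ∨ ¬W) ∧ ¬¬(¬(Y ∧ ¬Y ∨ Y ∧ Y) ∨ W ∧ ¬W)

(¬¬¬¬¬Y ∨ ¬W) ∧ ¬¬(¬(Y ∧ ¬Y ∨ Y ∧ Y) ∨ W ∧ ¬W)
= (¬¬¬¬¬Y ∨ ¬W) ∧ ¬¬¬(Y ∧ ¬Y ∨ Y ∧ Y)   — complement / identity
= (¬¬¬¬¬Y ∨ ¬W) ∧ ¬¬¬Y   — distribution
= (¬¬¬Y ∨ ¬W) ∧ ¬¬¬Y   — double negation
= ¬¬¬Y   — absorption
= ¬Y   — double negation

¬Y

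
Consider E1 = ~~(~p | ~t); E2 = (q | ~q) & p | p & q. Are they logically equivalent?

E1: ~~(~p | ~t)
    = ~p | ~t   — double negation
E2: (q | ~q) & p | p & q
    = p | p & q   — complement / identity
    = p   — absorption
These differ: at p=0, q=1, t=0, E1 = 1 but E2 = 0.

No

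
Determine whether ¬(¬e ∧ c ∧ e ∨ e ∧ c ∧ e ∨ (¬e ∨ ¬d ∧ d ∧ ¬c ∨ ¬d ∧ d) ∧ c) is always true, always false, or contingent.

contingent

¬(¬e ∧ c ∧ e ∨ e ∧ c ∧ e ∨ (¬e ∨ ¬d ∧ d ∧ ¬c ∨ ¬d ∧ d) ∧ c)
= ¬(c ∧ e ∨ (¬e ∨ ¬d ∧ d ∧ ¬c ∨ ¬d ∧ d) ∧ c)
= ¬(c ∧ e ∨ (¬e ∨ ¬d ∧ d) ∧ c)
= ¬(c ∧ e ∨ ¬e ∧ c)
= ¬c
This depends on c, so it is not a constant.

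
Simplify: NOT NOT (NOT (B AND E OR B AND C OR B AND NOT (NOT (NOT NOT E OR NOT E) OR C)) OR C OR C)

NOT NOT (NOT (B AND E OR B AND C OR B AND NOT (NOT (NOT NOT E OR NOT E) OR C)) OR C OR C)
= NOT NOT (NOT (B AND E OR B AND C OR B AND NOT (NOT (NOT NOT E OR NOT E) OR C)) OR C)   [idempotence]
= NOT NOT (NOT (B AND E OR B AND C OR B AND NOT (NOT E AND E OR C)) OR C)   [De Morgan]
= NOT NOT (NOT (B AND E OR B AND C OR B AND NOT C) OR C)   [complement / identity]
= NOT (B AND E OR B AND C OR B AND NOT C) OR C   [double negation]
= NOT (B AND E OR B) OR C   [distribution]
= NOT B OR C   [absorption]

NOT B OR C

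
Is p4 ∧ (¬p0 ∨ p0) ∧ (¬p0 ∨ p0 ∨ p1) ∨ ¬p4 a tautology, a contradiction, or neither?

p4 ∧ (¬p0 ∨ p0) ∧ (¬p0 ∨ p0 ∨ p1) ∨ ¬p4
= p4 ∧ (¬p0 ∨ p0) ∨ ¬p4   (absorption)
= p4 ∨ ¬p4   (complement / identity)
= True   (complement)

tautology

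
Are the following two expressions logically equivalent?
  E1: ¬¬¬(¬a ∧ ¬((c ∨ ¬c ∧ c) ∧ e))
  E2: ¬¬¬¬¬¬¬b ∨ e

No

E1: ¬¬¬(¬a ∧ ¬((c ∨ ¬c ∧ c) ∧ e))
    = ¬(¬a ∧ ¬((c ∨ ¬c ∧ c) ∧ e))   (double negation)
    = a ∨ (c ∨ ¬c ∧ c) ∧ e   (De Morgan)
    = a ∨ c ∧ e   (complement / identity)
E2: ¬¬¬¬¬¬¬b ∨ e
    = ¬¬¬¬¬b ∨ e   (double negation)
    = ¬¬¬b ∨ e   (double negation)
    = ¬b ∨ e   (double negation)
These differ: at a=0, b=0, c=0, e=0, E1 = 0 but E2 = 1.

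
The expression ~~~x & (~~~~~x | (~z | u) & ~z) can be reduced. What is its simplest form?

~~~x & (~~~~~x | (~z | u) & ~z)
= ~~~x & (~~~~~x | ~z)
= ~~~x & (~~~x | ~z)
= ~~~x
= ~x

~x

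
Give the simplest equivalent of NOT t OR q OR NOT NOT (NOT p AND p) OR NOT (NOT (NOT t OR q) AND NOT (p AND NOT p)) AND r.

NOT t OR q OR NOT NOT (NOT p AND p) OR NOT (NOT (NOT t OR q) AND NOT (p AND NOT p)) AND r
= NOT t OR q OR NOT p AND p OR NOT (NOT (NOT t OR q) AND NOT (p AND NOT p)) AND r   [double negation]
= NOT t OR q OR NOT p AND p OR (NOT t OR q OR p AND NOT p) AND r   [De Morgan]
= NOT t OR q OR (NOT t OR q OR p AND NOT p) AND r   [complement / identity]
= NOT t OR q OR (NOT t OR q) AND r   [complement / identity]
= NOT t OR q   [absorption]

NOT t OR q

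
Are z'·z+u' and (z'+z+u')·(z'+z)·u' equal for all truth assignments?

Yes

E1: z'·z+u'
    = u'   (complement / identity)
E2: (z'+z+u')·(z'+z)·u'
    = (z'+z)·u'   (absorption)
    = u'   (complement / identity)
Both reduce to u', so they are equivalent.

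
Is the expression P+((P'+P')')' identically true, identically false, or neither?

identically true

P+((P'+P')')'
= P+(P·P)'   (De Morgan)
= P+P'   (idempotence)
= 1   (complement)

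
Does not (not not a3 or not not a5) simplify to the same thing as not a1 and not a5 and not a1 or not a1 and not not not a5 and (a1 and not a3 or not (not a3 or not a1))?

E1: not (not not a3 or not not a5)
    = not a3 and not a5   [De Morgan]
E2: not a1 and not a5 and not a1 or not a1 and not not not a5 and (a1 and not a3 or not (not a3 or not a1))
    = not a1 and not a5 and not a1 or not a1 and not not not a5 and (a1 and not a3 or a3 and a1)   [De Morgan]
    = not a1 and not a5 and not a1 or not a1 and not not not a5 and a1   [distribution]
    = not a1 and not a5 and not a1 or not a1 and not a5 and a1   [double negation]
    = not a1 and not a5   [distribution]
These differ: at a1=0, a3=1, a5=0, E1 = 0 but E2 = 1.

No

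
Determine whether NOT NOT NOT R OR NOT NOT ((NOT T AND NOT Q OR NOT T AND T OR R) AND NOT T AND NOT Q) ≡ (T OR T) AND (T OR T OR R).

E1: NOT NOT NOT R OR NOT NOT ((NOT T AND NOT Q OR NOT T AND T OR R) AND NOT T AND NOT Q)
    = NOT NOT NOT R OR (NOT T AND NOT Q OR NOT T AND T OR R) AND NOT T AND NOT Q   [double negation]
    = NOT NOT NOT R OR (NOT T AND NOT Q OR R) AND NOT T AND NOT Q   [complement / identity]
    = NOT R OR (NOT T AND NOT Q OR R) AND NOT T AND NOT Q   [double negation]
    = NOT R OR NOT T AND NOT Q   [absorption]
E2: (T OR T) AND (T OR T OR R)
    = T AND (T OR R) OR T   [distribution]
    = T OR T   [absorption]
    = T   [idempotence]
These differ: at Q=0, R=0, T=0, E1 = 1 but E2 = 0.

No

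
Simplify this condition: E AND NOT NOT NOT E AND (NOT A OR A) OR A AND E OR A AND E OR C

E AND NOT NOT NOT E AND (NOT A OR A) OR A AND E OR A AND E OR C
= E AND NOT E AND (NOT A OR A) OR A AND E OR A AND E OR C   [double negation]
= E AND NOT E OR A AND E OR A AND E OR C   [complement / identity]
= A AND E OR A AND E OR C   [complement / identity]
= A AND E OR C   [idempotence]

A AND E OR C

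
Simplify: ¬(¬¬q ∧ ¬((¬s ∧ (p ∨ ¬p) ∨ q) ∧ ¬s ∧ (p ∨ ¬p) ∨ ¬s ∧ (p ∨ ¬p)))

¬(¬¬q ∧ ¬((¬s ∧ (p ∨ ¬p) ∨ q) ∧ ¬s ∧ (p ∨ ¬p) ∨ ¬s ∧ (p ∨ ¬p)))
= ¬(¬¬q ∧ ¬(¬s ∧ (p ∨ ¬p) ∨ ¬s ∧ (p ∨ ¬p)))
= ¬(¬¬q ∧ ¬(¬s ∧ (p ∨ ¬p)))
= ¬q ∨ ¬s ∧ (p ∨ ¬p)
= ¬q ∨ ¬s

¬q ∨ ¬s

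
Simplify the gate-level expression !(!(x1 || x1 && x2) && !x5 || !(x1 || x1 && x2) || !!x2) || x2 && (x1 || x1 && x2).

!(!(x1 || x1 && x2) && !x5 || !(x1 || x1 && x2) || !!x2) || x2 && (x1 || x1 && x2)
= !(!(x1 || x1 && x2) || !!x2) || x2 && (x1 || x1 && x2)   [absorption]
= (x1 || x1 && x2) && !x2 || x2 && (x1 || x1 && x2)   [De Morgan]
= x1 || x1 && x2   [distribution]
= x1   [absorption]

x1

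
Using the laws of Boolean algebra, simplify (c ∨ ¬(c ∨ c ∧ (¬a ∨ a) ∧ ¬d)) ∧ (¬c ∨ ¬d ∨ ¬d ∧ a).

¬c ∨ ¬d

(c ∨ ¬(c ∨ c ∧ (¬a ∨ a) ∧ ¬d)) ∧ (¬c ∨ ¬d ∨ ¬d ∧ a)
= (c ∨ ¬(c ∨ c ∧ ¬d)) ∧ (¬c ∨ ¬d ∨ ¬d ∧ a)   (complement / identity)
= (c ∨ ¬(c ∨ c ∧ ¬d)) ∧ (¬c ∨ ¬d)   (absorption)
= (c ∨ ¬c) ∧ (¬c ∨ ¬d)   (absorption)
= ¬c ∨ ¬d   (complement / identity)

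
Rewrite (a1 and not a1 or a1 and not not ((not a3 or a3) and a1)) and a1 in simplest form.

(a1 and not a1 or a1 and not not ((not a3 or a3) and a1)) and a1
= (a1 and not a1 or a1 and (not a3 or a3) and a1) and a1   — double negation
= (a1 and not a1 or a1 and a1) and a1   — complement / identity
= a1 and a1   — distribution
= a1   — idempotence

a1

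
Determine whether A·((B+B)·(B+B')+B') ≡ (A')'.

E1: A·((B+B)·(B+B')+B')
    = A·(B·(B+B')+B')   [idempotence]
    = A·(B+B')   [complement / identity]
    = A   [complement / identity]
E2: (A')'
    = A   [double negation]
Both reduce to A, so they are equivalent.

Yes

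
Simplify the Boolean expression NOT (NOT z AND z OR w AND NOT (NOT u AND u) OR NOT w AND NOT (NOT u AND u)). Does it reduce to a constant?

NOT (NOT z AND z OR w AND NOT (NOT u AND u) OR NOT w AND NOT (NOT u AND u))
= NOT (w AND NOT (NOT u AND u) OR NOT w AND NOT (NOT u AND u))   (complement / identity)
= NOT NOT (NOT u AND u)   (distribution)
= NOT u AND u   (double negation)
= FALSE   (complement)

FALSE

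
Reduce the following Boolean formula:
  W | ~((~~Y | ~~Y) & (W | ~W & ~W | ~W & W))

W | ~((~~Y | ~~Y) & (W | ~W & ~W | ~W & W))
= W | ~((~~Y | ~~Y) & (W | ~W))
= W | ~(~~Y & (W | ~W))
= W | ~~~Y
= W | ~Y

W | ~Y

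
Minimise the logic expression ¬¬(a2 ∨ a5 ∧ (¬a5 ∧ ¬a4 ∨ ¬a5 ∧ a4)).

a2

¬¬(a2 ∨ a5 ∧ (¬a5 ∧ ¬a4 ∨ ¬a5 ∧ a4))
= ¬¬(a2 ∨ a5 ∧ ¬a5)   (distribution)
= ¬¬a2   (complement / identity)
= a2   (double negation)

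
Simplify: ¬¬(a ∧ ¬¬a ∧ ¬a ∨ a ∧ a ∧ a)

a

¬¬(a ∧ ¬¬a ∧ ¬a ∨ a ∧ a ∧ a)
= ¬¬(a ∧ a ∧ ¬a ∨ a ∧ a ∧ a)   — double negation
= ¬¬(a ∧ a)   — distribution
= ¬¬a   — idempotence
= a   — double negation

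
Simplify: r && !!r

r

r && !!r
= r && r   — double negation
= r   — idempotence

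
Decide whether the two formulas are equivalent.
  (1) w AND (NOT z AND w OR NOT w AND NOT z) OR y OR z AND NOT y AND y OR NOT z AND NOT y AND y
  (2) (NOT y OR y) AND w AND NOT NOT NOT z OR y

E1: w AND (NOT z AND w OR NOT w AND NOT z) OR y OR z AND NOT y AND y OR NOT z AND NOT y AND y
    = w AND (NOT z AND w OR NOT w AND NOT z) OR y OR NOT y AND y   (distribution)
    = w AND (NOT z AND w OR NOT w AND NOT z) OR y   (complement / identity)
    = w AND NOT z OR y   (distribution)
E2: (NOT y OR y) AND w AND NOT NOT NOT z OR y
    = w AND NOT NOT NOT z OR y   (complement / identity)
    = w AND NOT z OR y   (double negation)
Both reduce to w AND NOT z OR y, so they are equivalent.

Yes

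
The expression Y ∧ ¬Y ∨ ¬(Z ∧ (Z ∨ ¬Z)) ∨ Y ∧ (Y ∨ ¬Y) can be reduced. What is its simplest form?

Y ∧ ¬Y ∨ ¬(Z ∧ (Z ∨ ¬Z)) ∨ Y ∧ (Y ∨ ¬Y)
= Y ∧ ¬Y ∨ ¬(Z ∧ (Z ∨ ¬Z)) ∨ Y
= Y ∧ ¬Y ∨ ¬Z ∨ Y
= ¬Z ∨ Y

¬Z ∨ Y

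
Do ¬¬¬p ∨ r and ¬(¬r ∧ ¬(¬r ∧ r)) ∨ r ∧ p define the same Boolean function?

E1: ¬¬¬p ∨ r
    = ¬p ∨ r   [double negation]
E2: ¬(¬r ∧ ¬(¬r ∧ r)) ∨ r ∧ p
    = r ∨ ¬r ∧ r ∨ r ∧ p   [De Morgan]
    = r ∨ r ∧ p   [complement / identity]
    = r   [absorption]
These differ: at p=0, r=0, E1 = 1 but E2 = 0.

No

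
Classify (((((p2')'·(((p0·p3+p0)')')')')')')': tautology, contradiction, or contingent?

contingent

(((((p2')'·(((p0·p3+p0)')')')')')')'
= (((((p2')'·((p0')')')')')')'   [absorption]
= (((p2'+(p0')')')')'   [De Morgan]
= (p2'+(p0')')'   [double negation]
= p2·p0'   [De Morgan]
This depends on p0, p2, so it is not a constant.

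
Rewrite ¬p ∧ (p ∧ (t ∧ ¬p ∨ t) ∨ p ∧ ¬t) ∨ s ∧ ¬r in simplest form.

¬p ∧ (p ∧ (t ∧ ¬p ∨ t) ∨ p ∧ ¬t) ∨ s ∧ ¬r
= ¬p ∧ (p ∧ t ∨ p ∧ ¬t) ∨ s ∧ ¬r   — absorption
= ¬p ∧ p ∨ s ∧ ¬r   — distribution
= s ∧ ¬r   — complement / identity

s ∧ ¬r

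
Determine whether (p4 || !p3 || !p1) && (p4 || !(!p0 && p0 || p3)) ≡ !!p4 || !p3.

E1: (p4 || !p3 || !p1) && (p4 || !(!p0 && p0 || p3))
    = (p4 || !p3 || !p1) && (p4 || !p3)   (complement / identity)
    = p4 || !p3   (absorption)
E2: !!p4 || !p3
    = p4 || !p3   (double negation)
Both reduce to p4 || !p3, so they are equivalent.

Yes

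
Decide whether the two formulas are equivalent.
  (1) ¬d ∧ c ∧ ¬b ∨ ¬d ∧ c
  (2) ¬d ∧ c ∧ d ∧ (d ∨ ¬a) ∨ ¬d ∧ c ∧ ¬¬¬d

E1: ¬d ∧ c ∧ ¬b ∨ ¬d ∧ c
    = ¬d ∧ c   — absorption
E2: ¬d ∧ c ∧ d ∧ (d ∨ ¬a) ∨ ¬d ∧ c ∧ ¬¬¬d
    = ¬d ∧ c ∧ d ∨ ¬d ∧ c ∧ ¬¬¬d   — absorption
    = ¬d ∧ c ∧ d ∨ ¬d ∧ c ∧ ¬d   — double negation
    = ¬d ∧ c   — distribution
Both reduce to ¬d ∧ c, so they are equivalent.

Yes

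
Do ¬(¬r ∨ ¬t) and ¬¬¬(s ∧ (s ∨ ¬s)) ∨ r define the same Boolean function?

E1: ¬(¬r ∨ ¬t)
    = r ∧ t   (De Morgan)
E2: ¬¬¬(s ∧ (s ∨ ¬s)) ∨ r
    = ¬(s ∧ (s ∨ ¬s)) ∨ r   (double negation)
    = ¬s ∨ r   (complement / identity)
These differ: at r=1, s=0, t=0, E1 = 0 but E2 = 1.

No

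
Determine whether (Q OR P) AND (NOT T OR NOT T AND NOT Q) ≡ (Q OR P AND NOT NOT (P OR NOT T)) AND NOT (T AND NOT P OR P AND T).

Yes

E1: (Q OR P) AND (NOT T OR NOT T AND NOT Q)
    = (Q OR P) AND NOT T
E2: (Q OR P AND NOT NOT (P OR NOT T)) AND NOT (T AND NOT P OR P AND T)
    = (Q OR P AND (P OR NOT T)) AND NOT (T AND NOT P OR P AND T)
    = (Q OR P) AND NOT (T AND NOT P OR P AND T)
    = (Q OR P) AND NOT T
Both reduce to (Q OR P) AND NOT T, so they are equivalent.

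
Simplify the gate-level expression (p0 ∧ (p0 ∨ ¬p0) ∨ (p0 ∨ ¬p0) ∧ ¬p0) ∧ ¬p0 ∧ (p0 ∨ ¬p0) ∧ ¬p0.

¬p0

(p0 ∧ (p0 ∨ ¬p0) ∨ (p0 ∨ ¬p0) ∧ ¬p0) ∧ ¬p0 ∧ (p0 ∨ ¬p0) ∧ ¬p0
= (p0 ∨ ¬p0) ∧ ¬p0 ∧ (p0 ∨ ¬p0) ∧ ¬p0   (distribution)
= (p0 ∨ ¬p0) ∧ ¬p0   (idempotence)
= ¬p0   (complement / identity)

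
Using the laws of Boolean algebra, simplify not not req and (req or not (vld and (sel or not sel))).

not not req and (req or not (vld and (sel or not sel)))
= not not req and (req or not vld)
= req and (req or not vld)
= req

req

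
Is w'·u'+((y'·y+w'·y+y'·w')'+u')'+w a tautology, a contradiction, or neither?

tautology

w'·u'+((y'·y+w'·y+y'·w')'+u')'+w
= w'·u'+((w'·y+y'·w')'+u')'+w   [complement / identity]
= w'·u'+((w')'+u')'+w   [distribution]
= w'·u'+w'·u+w   [De Morgan]
= w'+w   [distribution]
= 1   [complement]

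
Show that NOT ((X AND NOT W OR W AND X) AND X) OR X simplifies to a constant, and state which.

NOT ((X AND NOT W OR W AND X) AND X) OR X
= NOT (X AND X) OR X   [distribution]
= NOT X OR X   [idempotence]
= TRUE   [complement]

TRUE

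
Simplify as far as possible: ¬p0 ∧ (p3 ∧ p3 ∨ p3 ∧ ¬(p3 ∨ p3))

¬p0 ∧ (p3 ∧ p3 ∨ p3 ∧ ¬(p3 ∨ p3))
= ¬p0 ∧ (p3 ∧ p3 ∨ p3 ∧ ¬p3)
= ¬p0 ∧ (p3 ∨ p3 ∧ ¬p3)
= ¬p0 ∧ p3

¬p0 ∧ p3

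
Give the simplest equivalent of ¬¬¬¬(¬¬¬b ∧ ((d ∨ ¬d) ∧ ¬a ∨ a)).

¬¬¬¬(¬¬¬b ∧ ((d ∨ ¬d) ∧ ¬a ∨ a))
= ¬¬¬¬(¬¬¬b ∧ (¬a ∨ a))   — complement / identity
= ¬¬¬¬¬¬¬b   — complement / identity
= ¬¬¬¬¬b   — double negation
= ¬¬¬b   — double negation
= ¬b   — double negation

¬b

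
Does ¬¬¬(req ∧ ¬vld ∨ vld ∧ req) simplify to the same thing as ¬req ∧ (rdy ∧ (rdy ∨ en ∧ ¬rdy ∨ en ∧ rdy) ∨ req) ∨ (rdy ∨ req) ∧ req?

E1: ¬¬¬(req ∧ ¬vld ∨ vld ∧ req)
    = ¬(req ∧ ¬vld ∨ vld ∧ req)
    = ¬req
E2: ¬req ∧ (rdy ∧ (rdy ∨ en ∧ ¬rdy ∨ en ∧ rdy) ∨ req) ∨ (rdy ∨ req) ∧ req
    = ¬req ∧ (rdy ∧ (rdy ∨ en) ∨ req) ∨ (rdy ∨ req) ∧ req
    = ¬req ∧ (rdy ∨ req) ∨ (rdy ∨ req) ∧ req
    = (rdy ∨ req) ∧ (¬req ∨ req)
    = rdy ∨ req
These differ: at en=0, rdy=0, req=1, vld=0, E1 = 0 but E2 = 1.

No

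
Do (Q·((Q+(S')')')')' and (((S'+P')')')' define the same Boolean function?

No

E1: (Q·((Q+(S')')')')'
    = (Q·((Q+S)')')'   — double negation
    = (Q·(Q+S))'   — double negation
    = Q'   — absorption
E2: (((S'+P')')')'
    = (S'+P')'   — double negation
    = S·P   — De Morgan
These differ: at P=0, Q=0, S=0, E1 = 1 but E2 = 0.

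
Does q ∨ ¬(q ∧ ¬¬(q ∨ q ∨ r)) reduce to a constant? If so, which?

yes, True

q ∨ ¬(q ∧ ¬¬(q ∨ q ∨ r))
= q ∨ ¬(q ∧ ¬¬(q ∨ r))   [idempotence]
= q ∨ ¬(q ∧ (q ∨ r))   [double negation]
= q ∨ ¬q   [absorption]
= True   [complement]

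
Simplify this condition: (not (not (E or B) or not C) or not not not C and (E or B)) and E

(not (not (E or B) or not C) or not not not C and (E or B)) and E
= ((E or B) and C or not not not C and (E or B)) and E   — De Morgan
= ((E or B) and C or not C and (E or B)) and E   — double negation
= (E or B) and E   — distribution
= E   — absorption

E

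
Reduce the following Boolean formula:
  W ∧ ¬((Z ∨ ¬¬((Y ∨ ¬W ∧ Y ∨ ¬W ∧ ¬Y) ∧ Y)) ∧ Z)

W ∧ ¬Z

W ∧ ¬((Z ∨ ¬¬((Y ∨ ¬W ∧ Y ∨ ¬W ∧ ¬Y) ∧ Y)) ∧ Z)
= W ∧ ¬((Z ∨ ¬¬((Y ∨ ¬W) ∧ Y)) ∧ Z)   — distribution
= W ∧ ¬((Z ∨ ¬¬Y) ∧ Z)   — absorption
= W ∧ ¬((Z ∨ Y) ∧ Z)   — double negation
= W ∧ ¬Z   — absorption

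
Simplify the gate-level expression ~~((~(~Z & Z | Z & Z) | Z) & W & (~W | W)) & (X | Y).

~~((~(~Z & Z | Z & Z) | Z) & W & (~W | W)) & (X | Y)
= ~~((~Z | Z) & W & (~W | W)) & (X | Y)   (distribution)
= ~~((~Z | Z) & W) & (X | Y)   (complement / identity)
= ~~W & (X | Y)   (complement / identity)
= W & (X | Y)   (double negation)

W & (X | Y)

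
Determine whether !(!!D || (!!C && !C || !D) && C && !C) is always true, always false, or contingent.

contingent

!(!!D || (!!C && !C || !D) && C && !C)
= !(!!D || (C && !C || !D) && C && !C)   — double negation
= !(!!D || C && !C)   — absorption
= !!!D   — complement / identity
= !D   — double negation
This depends on D, so it is not a constant.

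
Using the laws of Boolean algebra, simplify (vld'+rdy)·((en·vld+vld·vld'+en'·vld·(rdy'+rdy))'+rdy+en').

(vld'+rdy)·((en·vld+vld·vld'+en'·vld·(rdy'+rdy))'+rdy+en')
= (vld'+rdy)·((en·vld+vld·vld'+en'·vld)'+rdy+en')
= (vld'+rdy)·((en·vld+en'·vld)'+rdy+en')
= (vld'+rdy)·(vld'+rdy+en')
= vld'+rdy

vld'+rdy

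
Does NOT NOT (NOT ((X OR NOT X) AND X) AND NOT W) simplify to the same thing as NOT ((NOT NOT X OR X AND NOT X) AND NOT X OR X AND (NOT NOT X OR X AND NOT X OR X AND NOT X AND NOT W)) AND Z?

E1: NOT NOT (NOT ((X OR NOT X) AND X) AND NOT W)
    = NOT ((X OR NOT X) AND X) AND NOT W
    = NOT X AND NOT W
E2: NOT ((NOT NOT X OR X AND NOT X) AND NOT X OR X AND (NOT NOT X OR X AND NOT X OR X AND NOT X AND NOT W)) AND Z
    = NOT ((NOT NOT X OR X AND NOT X) AND NOT X OR X AND (NOT NOT X OR X AND NOT X)) AND Z
    = NOT (NOT NOT X OR X AND NOT X) AND Z
    = NOT NOT NOT X AND Z
    = NOT X AND Z
These differ: at W=0, X=0, Z=0, E1 = 1 but E2 = 0.

No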